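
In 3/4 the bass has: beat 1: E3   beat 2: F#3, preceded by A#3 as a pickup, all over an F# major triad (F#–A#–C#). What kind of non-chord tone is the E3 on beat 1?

The harmony at that moment is F# major triad (F#, A#, C#); E3 is not a chord tone.
It is approached by leap down from A#3 and left by step up to F#3.
Leap in, step out, metrically accented — an appoggiatura.

Appoggiatura.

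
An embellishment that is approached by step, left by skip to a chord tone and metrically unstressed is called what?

Approach: by step. Departure: by leap. Metric position: weak.
Step in, leap out, from a weak position — an escape tone (échappée). (It is the mirror image of the appoggiatura, which leaps in and steps out on a strong beat.)

Escape tone.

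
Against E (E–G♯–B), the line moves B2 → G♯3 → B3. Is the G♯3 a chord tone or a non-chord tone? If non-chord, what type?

Chord tone (the third of E major triad).

E major triad contains E, G♯, B; G♯ is the third, so it is a chord tone.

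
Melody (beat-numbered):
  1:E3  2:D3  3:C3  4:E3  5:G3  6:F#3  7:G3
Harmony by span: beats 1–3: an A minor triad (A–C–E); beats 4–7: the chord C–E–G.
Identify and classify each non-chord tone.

The harmony at that moment is A minor triad (A, C, E); D3 is not a chord tone.
It is approached by step down from E3 and left by step down to C3.
Step in, step out in the same direction — a passing tone.
The harmony at that moment is C major triad (C, E, G); F#3 is not a chord tone.
It is approached by step down from G3 and left by step up to G3.
Step away and step back to the same note — a neighbor tone (lower neighbor).

D3 (beat 2) — passing tone; F#3 (beat 6) — neighbor tone.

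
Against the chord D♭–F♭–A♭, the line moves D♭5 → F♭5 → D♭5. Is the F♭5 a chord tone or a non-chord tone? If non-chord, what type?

Db minor triad contains D♭, F♭, A♭; F♭ is the third, so it is a chord tone.

Chord tone (the third of Db minor triad).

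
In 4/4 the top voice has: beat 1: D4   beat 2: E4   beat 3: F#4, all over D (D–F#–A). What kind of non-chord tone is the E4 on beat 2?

The harmony at that moment is D major triad (D, F#, A); E4 is not a chord tone.
It is approached by step up from D4 and left by step up to F#4.
Step in, step out in the same direction — a passing tone.

Passing tone.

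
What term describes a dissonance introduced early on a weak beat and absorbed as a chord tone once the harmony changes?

Approach: ahead of the chord change (typically by step), so it is dissonant against the current harmony. Departure: none — the same pitch is restated or held and is a chord tone of the new harmony.
Dissonant first, consonant once the harmony catches up: the note simply arrives early — an anticipation. (The reverse timing, consonant first and dissonant after the change, would be a suspension or retardation.)

Anticipation.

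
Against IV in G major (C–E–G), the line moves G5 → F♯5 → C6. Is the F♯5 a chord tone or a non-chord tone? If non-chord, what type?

The harmony at that moment is C major triad (C, E, G); F♯5 is not a chord tone.
It is approached by step down from G5 and left by leap up to C6.
Step in, leap out — an escape tone.

Non-chord tone — an escape tone.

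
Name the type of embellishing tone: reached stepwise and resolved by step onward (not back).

Approach: by step. Departure: by step, continuing in the same direction.
Stepwise on both sides with no change of direction means the note fills in the space between two different chord tones — a passing tone. (Had it turned back to its starting note it would be a neighbor tone instead.)

Passing tone.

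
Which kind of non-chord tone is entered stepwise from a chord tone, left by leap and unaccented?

Escape tone.

Approach: by step. Departure: by leap. Metric position: weak.
Step in, leap out, from a weak position — an escape tone (échappée). (It is the mirror image of the appoggiatura, which leaps in and steps out on a strong beat.)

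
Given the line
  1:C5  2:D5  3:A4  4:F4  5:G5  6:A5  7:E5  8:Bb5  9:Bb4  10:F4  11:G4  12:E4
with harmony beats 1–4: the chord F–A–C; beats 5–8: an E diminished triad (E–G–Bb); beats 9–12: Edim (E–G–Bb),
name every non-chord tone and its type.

The harmony at that moment is F major triad (F, A, C); D5 is not a chord tone.
It is approached by step up from C5 and left by leap down to A4.
Step in, leap out — an escape tone.
The harmony at that moment is E diminished triad (E, G, Bb); A5 is not a chord tone.
It is approached by step up from G5 and left by leap down to E5.
Step in, leap out — an escape tone.
The harmony at that moment is E diminished triad (E, G, Bb); F4 is not a chord tone.
It is approached by leap down from Bb4 and left by step up to G4.
Leap in, step out — an appoggiatura.

D5 (beat 2) — escape tone; A5 (beat 6) — escape tone; F4 (beat 10) — appoggiatura.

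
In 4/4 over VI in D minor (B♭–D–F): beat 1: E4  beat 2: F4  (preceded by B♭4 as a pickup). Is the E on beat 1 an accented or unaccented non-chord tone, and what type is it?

Accented appoggiatura.

The harmony at that moment is B♭ major triad (B♭, D, F); E4 is not a chord tone.
It is approached by leap down from B♭4 and left by step up to F4.
Leap in, step out — an appoggiatura.
It falls on the downbeat, so it is accented.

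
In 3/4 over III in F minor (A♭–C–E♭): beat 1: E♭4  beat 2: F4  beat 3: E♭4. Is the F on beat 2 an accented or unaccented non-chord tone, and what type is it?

Unaccented neighbor tone.

The harmony at that moment is A♭ major triad (A♭, C, E♭); F4 is not a chord tone.
It is approached by step up from E♭4 and left by step down to E♭4.
Step away and step back to the same note — a neighbor tone (upper neighbor).
It falls on a weak beat, so it is unaccented.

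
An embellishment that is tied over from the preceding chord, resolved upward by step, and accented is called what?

Approach: by preparation — the pitch is first a chord tone, then held (tied or repeated) while the harmony changes under it. Departure: up by step. Metric position: strong.
A prepared dissonance that resolves upward by step — a retardation. (The same figure resolving downward would be a suspension.)

Retardation.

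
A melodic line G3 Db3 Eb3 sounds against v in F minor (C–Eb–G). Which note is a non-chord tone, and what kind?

Db3 is an appoggiatura.

The harmony at that moment is C minor triad (C, Eb, G); Db3 is not a chord tone.
It is approached by leap down from G3 and left by step up to Eb3.
Leap in, step out — an appoggiatura.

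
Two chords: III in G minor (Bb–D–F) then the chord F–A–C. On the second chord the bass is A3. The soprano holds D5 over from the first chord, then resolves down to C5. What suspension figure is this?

4–3 suspension.

At the second chord the bass is A3. The suspended D5 lies a fourth above the bass; after resolving down by step to C5, the interval above the bass becomes a third.
Suspension figures are named by those two intervals: 4–3.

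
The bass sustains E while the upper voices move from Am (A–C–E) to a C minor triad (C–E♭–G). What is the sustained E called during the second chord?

Pedal tone (pedal point).

The harmony at that moment is C minor triad (C, E♭, G); E is not a chord tone.
It is held over (the same pitch as the preceding E) and then sustained as the same pitch into the next harmony.
Sustained through a change of harmony — a pedal tone.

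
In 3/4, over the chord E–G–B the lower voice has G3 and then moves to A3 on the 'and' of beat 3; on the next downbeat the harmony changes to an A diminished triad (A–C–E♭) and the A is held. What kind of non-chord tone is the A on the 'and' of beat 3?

The harmony at that moment is E minor triad (E, G, B); A3 is not a chord tone.
It is approached by step up from G3 and then sustained as the same pitch into the next harmony.
Arriving early and becoming a chord tone when the harmony changes — an anticipation.

Anticipation.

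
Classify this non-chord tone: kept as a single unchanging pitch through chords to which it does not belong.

Approach: none. Departure: none — a single pitch is sustained while the chords change around it, passing through harmonies that do not contain it.
No melodic motion at all; the dissonance is created entirely by the moving harmonies against the stationary note — a pedal tone (pedal point).

Pedal tone.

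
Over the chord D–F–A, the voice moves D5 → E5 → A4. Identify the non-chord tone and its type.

E5 is an escape tone.

The harmony at that moment is D minor triad (D, F, A); E5 is not a chord tone.
It is approached by step up from D5 and left by leap down to A4.
Step in, leap out — an escape tone.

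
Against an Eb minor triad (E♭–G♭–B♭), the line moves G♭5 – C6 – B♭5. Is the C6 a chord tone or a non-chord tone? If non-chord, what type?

Non-chord tone — an appoggiatura.

The harmony at that moment is E♭ minor triad (E♭, G♭, B♭); C6 is not a chord tone.
It is approached by leap up from G♭5 and left by step down to B♭5.
Leap in, step out — an appoggiatura.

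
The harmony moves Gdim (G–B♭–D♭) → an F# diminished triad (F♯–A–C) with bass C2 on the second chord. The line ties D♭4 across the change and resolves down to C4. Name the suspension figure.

At the second chord the bass is C2. The suspended D♭4 lies a ninth above the bass; after resolving down by step to C4, the interval above the bass becomes an octave.
Suspension figures are named by those two intervals: 9–8.

9–8 suspension.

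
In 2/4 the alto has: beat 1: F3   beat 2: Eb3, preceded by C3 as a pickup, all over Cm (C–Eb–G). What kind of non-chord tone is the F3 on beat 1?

Appoggiatura.

The harmony at that moment is C minor triad (C, Eb, G); F3 is not a chord tone.
It is approached by leap up from C3 and left by step down to Eb3.
Leap in, step out, metrically accented — an appoggiatura.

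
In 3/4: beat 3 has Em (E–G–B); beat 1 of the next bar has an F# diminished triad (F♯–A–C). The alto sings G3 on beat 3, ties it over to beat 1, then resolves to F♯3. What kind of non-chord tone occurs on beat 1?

The harmony at that moment is F♯ diminished triad (F♯, A, C); G3 is not a chord tone.
It is held over (the same pitch as the preceding G3) and left by step down to F♯3.
Held over from the previous chord and resolving down by step — a suspension.

Suspension.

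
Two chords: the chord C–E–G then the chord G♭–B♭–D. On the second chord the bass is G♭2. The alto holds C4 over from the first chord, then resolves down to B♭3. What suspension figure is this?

At the second chord the bass is G♭2. The suspended C4 lies a fourth above the bass; after resolving down by step to B♭3, the interval above the bass becomes a third.
Suspension figures are named by those two intervals: 4–3.

4–3 suspension.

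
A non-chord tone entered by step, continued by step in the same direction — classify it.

Approach: by step. Departure: by step, continuing in the same direction.
Stepwise on both sides with no change of direction means the note fills in the space between two different chord tones — a passing tone. (Had it turned back to its starting note it would be a neighbor tone instead.)

Passing tone.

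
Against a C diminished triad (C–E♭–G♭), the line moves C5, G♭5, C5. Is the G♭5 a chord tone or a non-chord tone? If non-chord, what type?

Chord tone (the fifth of C diminished triad).

C diminished triad contains C, E♭, G♭; G♭ is the fifth, so it is a chord tone.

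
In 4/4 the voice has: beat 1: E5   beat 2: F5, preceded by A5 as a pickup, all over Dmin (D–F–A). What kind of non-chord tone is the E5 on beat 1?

Appoggiatura.

The harmony at that moment is D minor triad (D, F, A); E5 is not a chord tone.
It is approached by leap down from A5 and left by step up to F5.
Leap in, step out, metrically accented — an appoggiatura.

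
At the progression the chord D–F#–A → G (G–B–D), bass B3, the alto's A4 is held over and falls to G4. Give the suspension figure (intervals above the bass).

7–6 suspension.

At the second chord the bass is B3. The suspended A4 lies a seventh above the bass; after resolving down by step to G4, the interval above the bass becomes a sixth.
Suspension figures are named by those two intervals: 7–6.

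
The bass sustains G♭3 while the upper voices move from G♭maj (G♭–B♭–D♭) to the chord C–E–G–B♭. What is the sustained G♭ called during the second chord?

Pedal tone (pedal point).

The harmony at that moment is C dominant seventh chord (C, E, G, B♭); G♭3 is not a chord tone.
It is held over (the same pitch as the preceding G♭3) and then sustained as the same pitch into the next harmony.
Sustained through a change of harmony — a pedal tone.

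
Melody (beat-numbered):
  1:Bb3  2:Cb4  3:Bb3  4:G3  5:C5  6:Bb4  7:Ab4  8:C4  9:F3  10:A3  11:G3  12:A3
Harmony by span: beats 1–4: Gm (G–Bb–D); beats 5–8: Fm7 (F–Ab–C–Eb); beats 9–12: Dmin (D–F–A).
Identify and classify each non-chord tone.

Cb4 (beat 2) — neighbor tone; Bb4 (beat 6) — passing tone; G3 (beat 11) — neighbor tone.

The harmony at that moment is G minor triad (G, Bb, D); Cb4 is not a chord tone.
It is approached by step up from Bb3 and left by step down to Bb3.
Step away and step back to the same note — a neighbor tone (upper neighbor).
The harmony at that moment is F minor seventh chord (F, Ab, C, Eb); Bb4 is not a chord tone.
It is approached by step down from C5 and left by step down to Ab4.
Step in, step out in the same direction — a passing tone.
The harmony at that moment is D minor triad (D, F, A); G3 is not a chord tone.
It is approached by step down from A3 and left by step up to A3.
Step away and step back to the same note — a neighbor tone (lower neighbor).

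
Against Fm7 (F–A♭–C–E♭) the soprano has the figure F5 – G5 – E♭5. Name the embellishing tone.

G5 is an escape tone.

The harmony at that moment is F minor seventh chord (F, A♭, C, E♭); G5 is not a chord tone.
It is approached by step up from F5 and left by leap down to E♭5.
Step in, leap out — an escape tone.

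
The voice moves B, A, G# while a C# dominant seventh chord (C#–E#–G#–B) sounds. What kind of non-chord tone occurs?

A is a passing tone.

The harmony at that moment is C# dominant seventh chord (C#, E#, G#, B); A is not a chord tone.
It is approached by step down from B and left by step down to G#.
Step in, step out in the same direction — a passing tone.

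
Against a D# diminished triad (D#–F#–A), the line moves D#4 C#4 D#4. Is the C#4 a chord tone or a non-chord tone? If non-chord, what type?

The harmony at that moment is D# diminished triad (D#, F#, A); C#4 is not a chord tone.
It is approached by step down from D#4 and left by step up to D#4.
Step away and step back to the same note — a neighbor tone (lower neighbor).

Non-chord tone — a neighbor tone.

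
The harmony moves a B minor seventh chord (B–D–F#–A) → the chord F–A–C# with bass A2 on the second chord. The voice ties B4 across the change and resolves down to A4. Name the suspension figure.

At the second chord the bass is A2. The suspended B4 lies a ninth above the bass; after resolving down by step to A4, the interval above the bass becomes an octave.
Suspension figures are named by those two intervals: 9–8.

9–8 suspension.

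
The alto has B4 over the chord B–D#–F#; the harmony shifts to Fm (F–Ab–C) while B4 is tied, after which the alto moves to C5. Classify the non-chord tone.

B4 is a retardation.

The harmony at that moment is F minor triad (F, Ab, C); B4 is not a chord tone.
It is held over (the same pitch as the preceding B4) and left by step up to C5.
Held over from the previous chord and resolving up by step — a retardation.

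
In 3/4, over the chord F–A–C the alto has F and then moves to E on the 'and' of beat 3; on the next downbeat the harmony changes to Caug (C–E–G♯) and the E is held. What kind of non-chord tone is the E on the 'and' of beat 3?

Anticipation.

The harmony at that moment is F major triad (F, A, C); E is not a chord tone.
It is approached by step down from F and then sustained as the same pitch into the next harmony.
Arriving early and becoming a chord tone when the harmony changes — an anticipation.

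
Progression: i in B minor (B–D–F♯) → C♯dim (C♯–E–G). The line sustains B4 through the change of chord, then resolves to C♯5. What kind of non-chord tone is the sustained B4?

The harmony at that moment is C♯ diminished triad (C♯, E, G); B4 is not a chord tone.
It is held over (the same pitch as the preceding B4) and left by step up to C♯5.
Held over from the previous chord and resolving up by step — a retardation.

B4 is a retardation.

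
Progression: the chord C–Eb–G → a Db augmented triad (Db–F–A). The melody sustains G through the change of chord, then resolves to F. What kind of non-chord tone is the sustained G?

The harmony at that moment is Db augmented triad (Db, F, A); G is not a chord tone.
It is held over (the same pitch as the preceding G) and left by step down to F.
Held over from the previous chord and resolving down by step — a suspension.

G is a suspension.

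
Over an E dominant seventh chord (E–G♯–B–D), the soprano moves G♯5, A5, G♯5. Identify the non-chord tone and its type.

The harmony at that moment is E dominant seventh chord (E, G♯, B, D); A5 is not a chord tone.
It is approached by step up from G♯5 and left by step down to G♯5.
Step away and step back to the same note — a neighbor tone (upper neighbor).

A5 is a neighbor tone.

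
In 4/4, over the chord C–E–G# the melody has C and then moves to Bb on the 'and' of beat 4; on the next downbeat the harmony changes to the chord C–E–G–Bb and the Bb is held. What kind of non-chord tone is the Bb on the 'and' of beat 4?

Anticipation.

The harmony at that moment is C augmented triad (C, E, G#); Bb is not a chord tone.
It is approached by step down from C and then sustained as the same pitch into the next harmony.
Arriving early and becoming a chord tone when the harmony changes — an anticipation.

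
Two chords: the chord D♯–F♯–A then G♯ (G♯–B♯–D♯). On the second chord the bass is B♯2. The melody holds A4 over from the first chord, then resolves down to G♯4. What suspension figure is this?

7–6 suspension.

At the second chord the bass is B♯2. The suspended A4 lies a seventh above the bass; after resolving down by step to G♯4, the interval above the bass becomes a sixth.
Suspension figures are named by those two intervals: 7–6.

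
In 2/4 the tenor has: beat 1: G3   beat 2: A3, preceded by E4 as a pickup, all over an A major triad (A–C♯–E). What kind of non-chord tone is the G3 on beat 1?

The harmony at that moment is A major triad (A, C♯, E); G3 is not a chord tone.
It is approached by leap down from E4 and left by step up to A3.
Leap in, step out, metrically accented — an appoggiatura.

Appoggiatura.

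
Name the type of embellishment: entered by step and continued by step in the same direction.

Approach: by step. Departure: by step, continuing in the same direction.
Stepwise on both sides with no change of direction means the note fills in the space between two different chord tones — a passing tone. (Had it turned back to its starting note it would be a neighbor tone instead.)

Passing tone.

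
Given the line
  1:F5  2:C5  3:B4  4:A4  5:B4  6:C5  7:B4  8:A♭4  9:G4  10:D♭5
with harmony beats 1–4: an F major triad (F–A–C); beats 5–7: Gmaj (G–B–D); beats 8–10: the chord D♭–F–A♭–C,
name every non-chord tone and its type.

The harmony at that moment is F major triad (F, A, C); B4 is not a chord tone.
It is approached by step down from C5 and left by step down to A4.
Step in, step out in the same direction — a passing tone.
The harmony at that moment is G major triad (G, B, D); C5 is not a chord tone.
It is approached by step up from B4 and left by step down to B4.
Step away and step back to the same note — a neighbor tone (upper neighbor).
The harmony at that moment is D♭ major seventh chord (D♭, F, A♭, C); G4 is not a chord tone.
It is approached by step down from A♭4 and left by leap up to D♭5.
Step in, leap out — an escape tone.

B4 (beat 3) — passing tone; C5 (beat 6) — neighbor tone; G4 (beat 9) — escape tone.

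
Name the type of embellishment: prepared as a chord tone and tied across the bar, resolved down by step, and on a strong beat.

Suspension.

Approach: by preparation — the pitch is first a chord tone, then held (tied or repeated) while the harmony changes under it. Departure: down by step. Metric position: strong.
A prepared dissonance that resolves downward by step — a suspension. (The same figure resolving upward would be a retardation.)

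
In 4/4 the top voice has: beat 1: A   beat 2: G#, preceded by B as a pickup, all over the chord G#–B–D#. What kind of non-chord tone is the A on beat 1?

The harmony at that moment is G# minor triad (G#, B, D#); A is not a chord tone.
It is approached by step down from B and left by step down to G#.
Step in, step out in the same direction — a passing tone.

Passing tone.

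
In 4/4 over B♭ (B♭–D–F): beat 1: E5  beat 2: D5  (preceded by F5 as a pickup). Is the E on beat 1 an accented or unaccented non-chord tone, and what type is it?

The harmony at that moment is B♭ major triad (B♭, D, F); E5 is not a chord tone.
It is approached by step down from F5 and left by step down to D5.
Step in, step out in the same direction — a passing tone.
It falls on the downbeat, so it is accented.

Accented passing tone.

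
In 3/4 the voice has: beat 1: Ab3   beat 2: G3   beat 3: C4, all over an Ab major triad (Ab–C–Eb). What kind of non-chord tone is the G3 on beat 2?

Escape tone.

The harmony at that moment is Ab major triad (Ab, C, Eb); G3 is not a chord tone.
It is approached by step down from Ab3 and left by leap up to C4.
Step in, leap out, on a weak beat — an escape tone.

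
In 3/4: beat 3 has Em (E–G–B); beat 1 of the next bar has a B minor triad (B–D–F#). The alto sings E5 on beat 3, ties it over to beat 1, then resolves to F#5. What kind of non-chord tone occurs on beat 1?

Retardation.

The harmony at that moment is B minor triad (B, D, F#); E5 is not a chord tone.
It is held over (the same pitch as the preceding E5) and left by step up to F#5.
Held over from the previous chord and resolving up by step — a retardation.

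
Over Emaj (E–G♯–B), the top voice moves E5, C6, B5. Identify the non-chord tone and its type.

C6 is an appoggiatura.

The harmony at that moment is E major triad (E, G♯, B); C6 is not a chord tone.
It is approached by leap up from E5 and left by step down to B5.
Leap in, step out — an appoggiatura.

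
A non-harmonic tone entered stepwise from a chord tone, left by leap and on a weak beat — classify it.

Escape tone.

Approach: by step. Departure: by leap. Metric position: weak.
Step in, leap out, from a weak position — an escape tone (échappée). (It is the mirror image of the appoggiatura, which leaps in and steps out on a strong beat.)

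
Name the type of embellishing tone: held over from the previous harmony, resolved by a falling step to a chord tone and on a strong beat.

Approach: by preparation — the pitch is first a chord tone, then held (tied or repeated) while the harmony changes under it. Departure: down by step. Metric position: strong.
A prepared dissonance that resolves downward by step — a suspension. (The same figure resolving upward would be a retardation.)

Suspension.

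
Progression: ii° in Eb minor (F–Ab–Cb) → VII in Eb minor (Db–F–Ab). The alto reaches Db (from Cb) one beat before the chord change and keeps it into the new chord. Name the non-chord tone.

The harmony at that moment is F diminished triad (F, Ab, Cb); Db is not a chord tone.
It is approached by step up from Cb and then sustained as the same pitch into the next harmony.
Arriving early and becoming a chord tone when the harmony changes — an anticipation.

Db is an anticipation.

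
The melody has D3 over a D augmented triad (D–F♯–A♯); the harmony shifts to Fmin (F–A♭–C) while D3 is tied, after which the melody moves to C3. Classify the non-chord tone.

D3 is a suspension.

The harmony at that moment is F minor triad (F, A♭, C); D3 is not a chord tone.
It is held over (the same pitch as the preceding D3) and left by step down to C3.
Held over from the previous chord and resolving down by step — a suspension.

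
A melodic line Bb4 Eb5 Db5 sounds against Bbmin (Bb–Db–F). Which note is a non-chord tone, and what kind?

The harmony at that moment is Bb minor triad (Bb, Db, F); Eb5 is not a chord tone.
It is approached by leap up from Bb4 and left by step down to Db5.
Leap in, step out — an appoggiatura.

Eb5 is an appoggiatura.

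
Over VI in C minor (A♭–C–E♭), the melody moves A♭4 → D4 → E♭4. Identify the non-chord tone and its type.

D4 is an appoggiatura.

The harmony at that moment is A♭ major triad (A♭, C, E♭); D4 is not a chord tone.
It is approached by leap down from A♭4 and left by step up to E♭4.
Leap in, step out — an appoggiatura.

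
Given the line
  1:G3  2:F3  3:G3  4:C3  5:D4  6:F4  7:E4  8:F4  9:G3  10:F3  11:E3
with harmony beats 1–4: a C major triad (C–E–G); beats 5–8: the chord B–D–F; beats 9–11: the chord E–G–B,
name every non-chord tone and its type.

F3 (beat 2) — neighbor tone; E4 (beat 7) — neighbor tone; F3 (beat 10) — passing tone.

The harmony at that moment is C major triad (C, E, G); F3 is not a chord tone.
It is approached by step down from G3 and left by step up to G3.
Step away and step back to the same note — a neighbor tone (lower neighbor).
The harmony at that moment is B diminished triad (B, D, F); E4 is not a chord tone.
It is approached by step down from F4 and left by step up to F4.
Step away and step back to the same note — a neighbor tone (lower neighbor).
The harmony at that moment is E minor triad (E, G, B); F3 is not a chord tone.
It is approached by step down from G3 and left by step down to E3.
Step in, step out in the same direction — a passing tone.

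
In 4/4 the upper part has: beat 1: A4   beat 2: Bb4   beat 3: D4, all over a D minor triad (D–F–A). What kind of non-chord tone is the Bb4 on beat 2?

The harmony at that moment is D minor triad (D, F, A); Bb4 is not a chord tone.
It is approached by step up from A4 and left by leap down to D4.
Step in, leap out, on a weak beat — an escape tone.

Escape tone.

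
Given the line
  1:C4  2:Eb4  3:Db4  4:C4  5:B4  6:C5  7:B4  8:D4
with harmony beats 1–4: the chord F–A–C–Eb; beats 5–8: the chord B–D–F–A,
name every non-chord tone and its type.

Db4 (beat 3) — passing tone; C5 (beat 6) — neighbor tone.

The harmony at that moment is F dominant seventh chord (F, A, C, Eb); Db4 is not a chord tone.
It is approached by step down from Eb4 and left by step down to C4.
Step in, step out in the same direction — a passing tone.
The harmony at that moment is B half-diminished seventh chord (B, D, F, A); C5 is not a chord tone.
It is approached by step up from B4 and left by step down to B4.
Step away and step back to the same note — a neighbor tone (upper neighbor).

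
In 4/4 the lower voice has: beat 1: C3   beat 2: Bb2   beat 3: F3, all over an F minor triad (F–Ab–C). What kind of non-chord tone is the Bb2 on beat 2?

The harmony at that moment is F minor triad (F, Ab, C); Bb2 is not a chord tone.
It is approached by step down from C3 and left by leap up to F3.
Step in, leap out, on a weak beat — an escape tone.

Escape tone.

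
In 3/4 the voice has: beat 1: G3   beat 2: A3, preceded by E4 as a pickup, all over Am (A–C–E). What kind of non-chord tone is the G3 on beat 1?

Appoggiatura.

The harmony at that moment is A minor triad (A, C, E); G3 is not a chord tone.
It is approached by leap down from E4 and left by step up to A3.
Leap in, step out, metrically accented — an appoggiatura.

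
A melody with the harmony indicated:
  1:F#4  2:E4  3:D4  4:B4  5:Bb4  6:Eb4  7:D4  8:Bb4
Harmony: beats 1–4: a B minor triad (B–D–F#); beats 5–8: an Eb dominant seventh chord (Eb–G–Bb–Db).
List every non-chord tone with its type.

E4 (beat 2) — passing tone; D4 (beat 7) — escape tone.

The harmony at that moment is B minor triad (B, D, F#); E4 is not a chord tone.
It is approached by step down from F#4 and left by step down to D4.
Step in, step out in the same direction — a passing tone.
The harmony at that moment is Eb dominant seventh chord (Eb, G, Bb, Db); D4 is not a chord tone.
It is approached by step down from Eb4 and left by leap up to Bb4.
Step in, leap out — an escape tone.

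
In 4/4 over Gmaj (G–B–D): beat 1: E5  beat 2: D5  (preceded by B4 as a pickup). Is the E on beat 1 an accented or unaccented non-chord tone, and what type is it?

The harmony at that moment is G major triad (G, B, D); E5 is not a chord tone.
It is approached by leap up from B4 and left by step down to D5.
Leap in, step out — an appoggiatura.
It falls on the downbeat, so it is accented.

Accented appoggiatura.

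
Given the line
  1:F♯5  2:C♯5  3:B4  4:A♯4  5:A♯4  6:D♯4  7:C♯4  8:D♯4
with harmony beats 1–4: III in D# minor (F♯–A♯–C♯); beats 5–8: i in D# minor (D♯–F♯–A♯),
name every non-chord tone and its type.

B4 (beat 3) — passing tone; C♯4 (beat 7) — neighbor tone.

The harmony at that moment is F♯ major triad (F♯, A♯, C♯); B4 is not a chord tone.
It is approached by step down from C♯5 and left by step down to A♯4.
Step in, step out in the same direction — a passing tone.
The harmony at that moment is D♯ minor triad (D♯, F♯, A♯); C♯4 is not a chord tone.
It is approached by step down from D♯4 and left by step up to D♯4.
Step away and step back to the same note — a neighbor tone (lower neighbor).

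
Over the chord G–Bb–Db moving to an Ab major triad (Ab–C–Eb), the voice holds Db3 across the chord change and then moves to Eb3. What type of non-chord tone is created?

The harmony at that moment is Ab major triad (Ab, C, Eb); Db3 is not a chord tone.
It is held over (the same pitch as the preceding Db3) and left by step up to Eb3.
Held over from the previous chord and resolving up by step — a retardation.

Db3 is a retardation.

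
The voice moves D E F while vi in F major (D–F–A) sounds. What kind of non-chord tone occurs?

E is a passing tone.

The harmony at that moment is D minor triad (D, F, A); E is not a chord tone.
It is approached by step up from D and left by step up to F.
Step in, step out in the same direction — a passing tone.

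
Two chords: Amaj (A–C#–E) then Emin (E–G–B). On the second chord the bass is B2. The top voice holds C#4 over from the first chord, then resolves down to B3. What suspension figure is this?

At the second chord the bass is B2. The suspended C#4 lies a ninth above the bass; after resolving down by step to B3, the interval above the bass becomes an octave.
Suspension figures are named by those two intervals: 9–8.

9–8 suspension.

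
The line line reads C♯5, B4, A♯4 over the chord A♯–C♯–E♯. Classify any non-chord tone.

The harmony at that moment is A♯ minor triad (A♯, C♯, E♯); B4 is not a chord tone.
It is approached by step down from C♯5 and left by step down to A♯4.
Step in, step out in the same direction — a passing tone.

B4 is a passing tone.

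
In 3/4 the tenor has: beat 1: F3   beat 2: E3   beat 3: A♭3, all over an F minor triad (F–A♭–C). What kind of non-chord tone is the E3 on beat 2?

The harmony at that moment is F minor triad (F, A♭, C); E3 is not a chord tone.
It is approached by step down from F3 and left by leap up to A♭3.
Step in, leap out, on a weak beat — an escape tone.

Escape tone.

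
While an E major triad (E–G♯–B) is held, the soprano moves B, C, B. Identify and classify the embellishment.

C is a neighbor tone.

The harmony at that moment is E major triad (E, G♯, B); C is not a chord tone.
It is approached by step up from B and left by step down to B.
Step away and step back to the same note — a neighbor tone (upper neighbor).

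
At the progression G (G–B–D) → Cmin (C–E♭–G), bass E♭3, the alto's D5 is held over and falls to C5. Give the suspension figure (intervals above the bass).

At the second chord the bass is E♭3. The suspended D5 lies a seventh above the bass; after resolving down by step to C5, the interval above the bass becomes a sixth.
Suspension figures are named by those two intervals: 7–6.

7–6 suspension.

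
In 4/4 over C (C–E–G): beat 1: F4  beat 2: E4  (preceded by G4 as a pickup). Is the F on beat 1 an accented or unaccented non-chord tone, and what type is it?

The harmony at that moment is C major triad (C, E, G); F4 is not a chord tone.
It is approached by step down from G4 and left by step down to E4.
Step in, step out in the same direction — a passing tone.
It falls on the downbeat, so it is accented.

Accented passing tone.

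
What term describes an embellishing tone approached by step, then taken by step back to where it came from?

Neighbor tone.

Approach: by step. Departure: by step in the opposite direction, back to the starting pitch.
Stepwise on both sides but reversing to return to the same chord tone — a neighbor tone. (Had it continued onward in the same direction it would be a passing tone instead.)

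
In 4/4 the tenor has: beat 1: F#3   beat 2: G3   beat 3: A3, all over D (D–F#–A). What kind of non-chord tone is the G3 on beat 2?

The harmony at that moment is D major triad (D, F#, A); G3 is not a chord tone.
It is approached by step up from F#3 and left by step up to A3.
Step in, step out in the same direction — a passing tone.

Passing tone.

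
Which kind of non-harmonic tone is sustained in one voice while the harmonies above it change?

Pedal tone.

Approach: none. Departure: none — a single pitch is sustained while the chords change around it, passing through harmonies that do not contain it.
No melodic motion at all; the dissonance is created entirely by the moving harmonies against the stationary note — a pedal tone (pedal point).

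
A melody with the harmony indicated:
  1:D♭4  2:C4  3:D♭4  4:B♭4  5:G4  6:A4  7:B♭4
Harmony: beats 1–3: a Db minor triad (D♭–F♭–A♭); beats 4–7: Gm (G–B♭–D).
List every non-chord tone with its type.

C4 (beat 2) — neighbor tone; A4 (beat 6) — passing tone.

The harmony at that moment is D♭ minor triad (D♭, F♭, A♭); C4 is not a chord tone.
It is approached by step down from D♭4 and left by step up to D♭4.
Step away and step back to the same note — a neighbor tone (lower neighbor).
The harmony at that moment is G minor triad (G, B♭, D); A4 is not a chord tone.
It is approached by step up from G4 and left by step up to B♭4.
Step in, step out in the same direction — a passing tone.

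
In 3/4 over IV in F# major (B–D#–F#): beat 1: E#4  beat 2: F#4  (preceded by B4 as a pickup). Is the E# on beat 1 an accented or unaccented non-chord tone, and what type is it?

The harmony at that moment is B major triad (B, D#, F#); E#4 is not a chord tone.
It is approached by leap down from B4 and left by step up to F#4.
Leap in, step out — an appoggiatura.
It falls on the downbeat, so it is accented.

Accented appoggiatura.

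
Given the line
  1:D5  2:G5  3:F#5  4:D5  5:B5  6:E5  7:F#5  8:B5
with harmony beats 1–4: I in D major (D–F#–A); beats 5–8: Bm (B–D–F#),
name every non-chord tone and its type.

The harmony at that moment is D major triad (D, F#, A); G5 is not a chord tone.
It is approached by leap up from D5 and left by step down to F#5.
Leap in, step out — an appoggiatura.
The harmony at that moment is B minor triad (B, D, F#); E5 is not a chord tone.
It is approached by leap down from B5 and left by step up to F#5.
Leap in, step out — an appoggiatura.

G5 (beat 2) — appoggiatura; E5 (beat 6) — appoggiatura.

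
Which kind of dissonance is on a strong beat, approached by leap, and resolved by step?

Approach: by leap. Departure: by step. Metric position: strong.
Leap in, step out, in a metrically strong position — an appoggiatura. (It is the mirror image of the escape tone, which steps in and leaps out from a weak position.)

Appoggiatura.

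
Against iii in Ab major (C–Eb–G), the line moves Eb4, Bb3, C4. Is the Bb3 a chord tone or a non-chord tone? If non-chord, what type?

Non-chord tone — an appoggiatura.

The harmony at that moment is C minor triad (C, Eb, G); Bb3 is not a chord tone.
It is approached by leap down from Eb4 and left by step up to C4.
Leap in, step out — an appoggiatura.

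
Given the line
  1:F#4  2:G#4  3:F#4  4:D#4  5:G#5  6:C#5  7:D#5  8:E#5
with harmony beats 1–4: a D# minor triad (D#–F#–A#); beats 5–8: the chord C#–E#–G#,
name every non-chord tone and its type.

G#4 (beat 2) — neighbor tone; D#5 (beat 7) — passing tone.

The harmony at that moment is D# minor triad (D#, F#, A#); G#4 is not a chord tone.
It is approached by step up from F#4 and left by step down to F#4.
Step away and step back to the same note — a neighbor tone (upper neighbor).
The harmony at that moment is C# major triad (C#, E#, G#); D#5 is not a chord tone.
It is approached by step up from C#5 and left by step up to E#5.
Step in, step out in the same direction — a passing tone.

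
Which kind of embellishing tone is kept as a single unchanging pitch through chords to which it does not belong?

Approach: none. Departure: none — a single pitch is sustained while the chords change around it, passing through harmonies that do not contain it.
No melodic motion at all; the dissonance is created entirely by the moving harmonies against the stationary note — a pedal tone (pedal point).

Pedal tone.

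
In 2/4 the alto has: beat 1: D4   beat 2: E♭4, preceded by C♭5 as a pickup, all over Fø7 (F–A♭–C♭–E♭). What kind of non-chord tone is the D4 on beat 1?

Appoggiatura.

The harmony at that moment is F half-diminished seventh chord (F, A♭, C♭, E♭); D4 is not a chord tone.
It is approached by leap down from C♭5 and left by step up to E♭4.
Leap in, step out, metrically accented — an appoggiatura.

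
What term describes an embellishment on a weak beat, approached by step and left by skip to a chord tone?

Approach: by step. Departure: by leap. Metric position: weak.
Step in, leap out, from a weak position — an escape tone (échappée). (It is the mirror image of the appoggiatura, which leaps in and steps out on a strong beat.)

Escape tone.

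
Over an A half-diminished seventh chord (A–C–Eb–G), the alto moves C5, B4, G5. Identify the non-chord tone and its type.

The harmony at that moment is A half-diminished seventh chord (A, C, Eb, G); B4 is not a chord tone.
It is approached by step down from C5 and left by leap up to G5.
Step in, leap out — an escape tone.

B4 is an escape tone.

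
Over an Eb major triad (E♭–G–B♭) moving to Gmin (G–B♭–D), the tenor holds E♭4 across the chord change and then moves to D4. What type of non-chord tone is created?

E♭4 is a suspension.

The harmony at that moment is G minor triad (G, B♭, D); E♭4 is not a chord tone.
It is held over (the same pitch as the preceding E♭4) and left by step down to D4.
Held over from the previous chord and resolving down by step — a suspension.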